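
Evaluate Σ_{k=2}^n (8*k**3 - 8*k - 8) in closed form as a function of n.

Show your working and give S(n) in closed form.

S(n) = 2*n**4 + 4*n**3 - 2*n**2 - 12*n + 8

Compute t_(k+1)/t_k: get (k - (k + 1)**3 + 2)/(-k**3 + k + 1).
Take A(k)=1, B(k)=1, C(k)=k**3 - k - 1.
Key eq: (1)·f(k+1) = (1)·f(k) + (k**3 - k - 1).
From deg A=0, deg B=0, deg C=3: d=4.
Match coefficients ⇒ f(k) = k*(k**3 - 2*k**2 - k - 2)/4.
So s_k = (B(k−1)f/C)·t_k = (k*(k**3 - 2*k**2 - k - 2)/(4*(k**3 - k - 1)))·t_k = 2*k*(k**3 - 2*k**2 - k - 2).
Check: Δs_k = 8*k**3 - 8*k - 8. ✓
Telescope: S(n) = s_(n+1) − s_(2) = 2*n**4 + 4*n**3 - 2*n**2 - 12*n - 8 − (-16) = 2*n**4 + 4*n**3 - 2*n**2 - 12*n + 8.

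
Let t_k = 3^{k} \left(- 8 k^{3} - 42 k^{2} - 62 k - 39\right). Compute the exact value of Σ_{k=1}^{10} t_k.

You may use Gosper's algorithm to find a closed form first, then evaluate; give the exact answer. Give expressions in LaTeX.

r(k) = 3*(8*k**3 + 66*k**2 + 170*k + 151)/(8*k**3 + 42*k**2 + 62*k + 39) after simplifying.
Factor: A=3; B=1; C=k**3 + 21*k**2/4 + 31*k/4 + 39/8.
Solve (3)·f(k+1) − (1)·f(k) = k**3 + 21*k**2/4 + 31*k/4 + 39/8.
deg f ≤ 3 (via 0,0,3).
Solve for f: f(k) = (4*k + 3)*(k**2 + 1)/8 (degree 3 ≤ 3).
Then R = B(k−1)f/C = (4*k + 3)*(k**2 + 1)/(8*k**3 + 42*k**2 + 62*k + 39), so s_k = R(k)·t_k = 3**k*(-4*k**3 - 3*k**2 - 4*k - 3).
Verify: 3**k*(-8*k**3 - 42*k**2 - 62*k - 39) matches t_k.
Evaluate s at k=11 and k=1: -1015760898 and -42; difference -1015760856.

Σ = -1015760856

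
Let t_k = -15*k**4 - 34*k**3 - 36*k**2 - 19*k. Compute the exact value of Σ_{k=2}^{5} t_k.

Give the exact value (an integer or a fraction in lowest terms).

t_(k+1)/t_k = (15*k**4 + 94*k**3 + 228*k**2 + 253*k + 104)/(k*(15*k**3 + 34*k**2 + 36*k + 19)).
So A=1 and B=1, with C=k**4 + 34*k**3/15 + 12*k**2/5 + 19*k/15.
Need (1)·f(k+1) − (1)·f(k) = k**4 + 34*k**3/15 + 12*k**2/5 + 19*k/15.
Degrees (0,0,4) ⇒ d ≤ 5.
Coefficient equations give f(k) = k*(k - 1)*(3*k**3 + 4*k**2 + 4*k + 4)/15.
Certificate R = B(k−1)f/C = (k - 1)*(3*k**3 + 4*k**2 + 4*k + 4)/(15*k**3 + 34*k**2 + 36*k + 19) gives s_k = k*(-3*k**4 - k**3 + 4).
s_(k+1) − s_k = k*(-15*k**3 - 34*k**2 - 36*k - 19) = t_k.
Σ_(k=2)^(5) t_k = s_(6) − s_(2) = -24600 − (-104) = -24496.

Σ = -24496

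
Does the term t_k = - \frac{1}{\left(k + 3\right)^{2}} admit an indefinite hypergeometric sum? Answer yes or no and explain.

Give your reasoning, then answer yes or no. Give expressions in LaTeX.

No — the linear system for f has no solution.

Compute t_(k+1)/t_k: get (k + 3)**2/(k + 4)**2.
Gosper form: A/B · C(k+1)/C(k) with A=k**2 + 6*k + 9, B=k**2 + 8*k + 16, C=1.
Set up (k**2 + 6*k + 9)·f(k+1) − (k**2 + 6*k + 9)·f(k) − (1) = 0.
deg f ≤ 0 (via 2,2,0).
Put f(k) = c0: A·f(k+1) − B(k−1)·f(k) − C = -1; need -1 = 0 — inconsistent ⇒ no f, not summable.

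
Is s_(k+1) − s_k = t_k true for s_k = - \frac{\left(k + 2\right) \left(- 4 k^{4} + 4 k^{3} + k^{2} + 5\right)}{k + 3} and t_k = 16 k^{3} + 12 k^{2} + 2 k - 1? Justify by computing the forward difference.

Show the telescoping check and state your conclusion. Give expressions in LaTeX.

Invalid: residual \frac{- 12 k^{4} - 64 k^{3} - 39 k^{2} - 5 k - 2}{k^{2} + 7 k + 12} ≠ 0.

s_(k+1) = (4*k**5 + 24*k**4 + 47*k**3 + 35*k**2 - 18)/(k + 4)
s_(k+1) − s_k = 2*(8*k**5 + 56*k**4 + 107*k**3 + 59*k**2 + 6*k - 7)/(k**2 + 7*k + 12)
(s_(k+1) − s_k) − t_k = (-12*k**4 - 64*k**3 - 39*k**2 - 5*k - 2)/(k**2 + 7*k + 12)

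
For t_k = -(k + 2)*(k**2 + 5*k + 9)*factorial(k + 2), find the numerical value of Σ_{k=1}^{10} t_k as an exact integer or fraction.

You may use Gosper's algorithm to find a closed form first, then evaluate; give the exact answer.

Step 1: r(k) = (k + 3)**2*(5*k + (k + 1)**2 + 14)/((k + 2)*(k**2 + 5*k + 9)).
Factor: A=k + 3; B=1; C=k**3 + 7*k**2 + 19*k + 18.
Key eq: (k + 3)·f(k+1) = (1)·f(k) + (k**3 + 7*k**2 + 19*k + 18).
Degrees (1,0,3) ⇒ d ≤ 2.
Solve for f: f(k) = k**2 + 3*k + 3 (degree 2 ≤ 2).
R(k) = B(k−1)·f(k)/C(k) = (k**2 + 3*k + 3)/((k + 2)*(k**2 + 5*k + 9)); s_k = R·t_k = -(k**2 + 3*k + 3)*factorial(k + 2).
Δs = -(k + 2)*(k**2 + 5*k + 9)*factorial(k + 2), as required.
Σ_(k=1)^(10) t_k = s_(11) − s_(1) = -977642265600 − (-42) = -977642265558.

Σ = -977642265558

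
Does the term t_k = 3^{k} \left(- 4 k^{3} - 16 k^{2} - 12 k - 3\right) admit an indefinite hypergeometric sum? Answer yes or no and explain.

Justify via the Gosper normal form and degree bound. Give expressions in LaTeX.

Yes. s_k = 3^{k} k^{2} \left(1 - 2 k\right).

r(k) = 3*(4*k**3 + 28*k**2 + 56*k + 35)/(4*k**3 + 16*k**2 + 12*k + 3) after simplifying.
Take A(k)=3, B(k)=1, C(k)=k**3 + 4*k**2 + 3*k + 3/4.
Set up (3)·f(k+1) − (1)·f(k) − (k**3 + 4*k**2 + 3*k + 3/4) = 0.
Degrees (0,0,3) ⇒ d ≤ 3.
Solving with deg f ≤ 3: f(k) = k**2*(2*k - 1)/4.
Then R = B(k−1)f/C = k**2*(2*k - 1)/(4*k**3 + 16*k**2 + 12*k + 3), so s_k = R(k)·t_k = 3**k*k**2*(1 - 2*k).
Check: Δs_k = 3**k*(-4*k**3 - 16*k**2 - 12*k - 3). ✓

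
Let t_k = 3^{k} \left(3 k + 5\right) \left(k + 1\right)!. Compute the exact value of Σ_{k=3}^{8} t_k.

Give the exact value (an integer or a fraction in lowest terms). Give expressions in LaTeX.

Σ = 71425669752

Step 1: r(k) = 3*(k + 2)*(3*k + 8)/(3*k + 5).
A = 3*k + 6, B = 1, C = k + 5/3.
Key eq: (3*k + 6)·f(k+1) = (1)·f(k) + (k + 5/3).
From deg A=1, deg B=0, deg C=1: d=0.
Coefficient equations give f(k) = 1/3.
Get s_k = R·t_k = 3**k*factorial(k + 1) with R(k) = B(k−1)f(k)/C(k) = 1/(3*k + 5).
s_(k+1) − s_k = 3**k*(3*k + 5)*factorial(k + 1) = t_k.
Evaluate s at k=9 and k=3: 71425670400 and 648; difference 71425669752.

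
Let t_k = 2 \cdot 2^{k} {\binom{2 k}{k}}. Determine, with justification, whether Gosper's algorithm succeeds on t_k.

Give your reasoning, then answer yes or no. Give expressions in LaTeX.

No. Not Gosper-summable.

Step 1: r(k) = 4*(2*k + 1)/(k + 1).
A = 8*k + 4, B = k + 1, C = 1.
Need (8*k + 4)·f(k+1) − (k)·f(k) = 1.
Degrees (1,1,0) ⇒ d ≤ -1.
deg f ≤ -1 is impossible — no certificate.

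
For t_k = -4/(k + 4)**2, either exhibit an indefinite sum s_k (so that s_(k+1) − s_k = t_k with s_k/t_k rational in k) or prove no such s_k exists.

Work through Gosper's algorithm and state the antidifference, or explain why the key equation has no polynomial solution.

none — t_k is not Gosper-summable

Compute t_(k+1)/t_k: get (k + 4)**2/(k + 5)**2.
Take A(k)=k**2 + 8*k + 16, B(k)=k**2 + 10*k + 25, C(k)=1.
Set up (k**2 + 8*k + 16)·f(k+1) − (k**2 + 8*k + 16)·f(k) − (1) = 0.
deg f ≤ 0 (via 2,2,0).
f = c0 ⇒ A·f(k+1) − B(k−1)·f(k) − C = -1. The system {-1 = 0} is inconsistent; no antidifference.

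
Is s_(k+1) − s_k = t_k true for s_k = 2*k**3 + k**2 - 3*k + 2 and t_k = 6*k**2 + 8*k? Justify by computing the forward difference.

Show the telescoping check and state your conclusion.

s_(k+1) = 2*k**3 + 7*k**2 + 5*k + 2
s_(k+1) − s_k = 2*k*(3*k + 4)
(s_(k+1) − s_k) − t_k = 0

Valid: the claim telescopes to t_k.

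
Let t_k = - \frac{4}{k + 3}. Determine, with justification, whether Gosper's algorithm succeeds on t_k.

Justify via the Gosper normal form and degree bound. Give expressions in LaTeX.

r(k) = (k + 3)/(k + 4) after simplifying.
Take A(k)=k + 3, B(k)=k + 4, C(k)=1.
Set up (k + 3)·f(k+1) − (k + 3)·f(k) − (1) = 0.
d = 0 from the (1,1,0) case.
Write f(k) = c0. Then LHS − RHS = -1, requiring -1 = 0: contradictory. No certificate.

No — t_k has no hypergeometric antidifference.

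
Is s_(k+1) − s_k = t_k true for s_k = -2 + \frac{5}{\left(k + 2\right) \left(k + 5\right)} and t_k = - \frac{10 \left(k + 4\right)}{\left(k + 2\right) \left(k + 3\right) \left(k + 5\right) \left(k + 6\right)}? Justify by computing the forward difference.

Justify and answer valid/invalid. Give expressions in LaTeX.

s_(k+1) = -2 + 5/((k + 3)*(k + 6))
s_(k+1) − s_k = 10*(-k - 4)/(k**4 + 16*k**3 + 91*k**2 + 216*k + 180)
(s_(k+1) − s_k) − t_k = 0

Valid: the claim telescopes to t_k.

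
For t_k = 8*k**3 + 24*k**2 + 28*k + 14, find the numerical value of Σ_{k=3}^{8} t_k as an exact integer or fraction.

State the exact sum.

t_(k+1)/t_k = (4*k**3 + 24*k**2 + 50*k + 37)/(4*k**3 + 12*k**2 + 14*k + 7).
A = 1, B = 1, C = k**3 + 3*k**2 + 7*k/2 + 7/4.
Set up (1)·f(k+1) − (1)·f(k) − (k**3 + 3*k**2 + 7*k/2 + 7/4) = 0.
From deg A=0, deg B=0, deg C=3: d=4.
A polynomial solution: f(k) = k*(k**3 + 2*k**2 + 2*k + 2)/4.
Certificate R = B(k−1)f/C = k*(k**3 + 2*k**2 + 2*k + 2)/(4*k**3 + 12*k**2 + 14*k + 7) gives s_k = 2*k*(k**3 + 2*k**2 + 2*k + 2).
Check: Δs_k = 8*k**3 + 24*k**2 + 28*k + 14. ✓
Sum = s_(9) − s_(3); s_(9) = 16398, s_(3) = 318 ⇒ 16080.

Σ = 16080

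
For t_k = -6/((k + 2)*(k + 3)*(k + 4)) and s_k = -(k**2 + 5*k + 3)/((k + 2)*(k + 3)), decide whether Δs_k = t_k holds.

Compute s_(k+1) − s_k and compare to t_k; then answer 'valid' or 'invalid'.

s_(k+1) = (-5*k - (k + 1)**2 - 8)/((k + 3)*(k + 4))
s_(k+1) − s_k = -6/(k**3 + 9*k**2 + 26*k + 24)
(s_(k+1) − s_k) − t_k = 0

Valid — Δs_k = t_k.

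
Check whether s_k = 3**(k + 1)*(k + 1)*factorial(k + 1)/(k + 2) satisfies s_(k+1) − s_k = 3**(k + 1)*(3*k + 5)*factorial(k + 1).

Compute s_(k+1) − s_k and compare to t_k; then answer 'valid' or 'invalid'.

Invalid: residual -3**(k + 1)*(3*k**2 + 11*k + 9)*factorial(k + 1)/((k + 2)*(k + 3)) ≠ 0.

s_(k+1) = 3**(k + 2)*(k + 2)*factorial(k + 2)/(k + 3)
s_(k+1) − s_k = 3**(k + 1)*(3*k**3 + 17*k**2 + 32*k + 21)*factorial(k + 1)/((k + 2)*(k + 3))
(s_(k+1) − s_k) − t_k = -3**(k + 1)*(3*k**2 + 11*k + 9)*factorial(k + 1)/((k + 2)*(k + 3))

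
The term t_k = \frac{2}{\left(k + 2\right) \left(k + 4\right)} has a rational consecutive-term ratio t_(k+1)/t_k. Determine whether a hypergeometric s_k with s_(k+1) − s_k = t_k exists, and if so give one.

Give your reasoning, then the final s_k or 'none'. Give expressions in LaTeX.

s_k = \frac{k \left(5 k + 13\right)}{6 \left(k + 2\right) \left(k + 3\right)}

The ratio is (k + 2)*(k + 4)/((k + 3)*(k + 5)).
A = k + 2, B = k + 5, C = k + 3.
Key eq: (k + 2)·f(k+1) = (k + 4)·f(k) + (k + 3).
Degrees (1,1,1) ⇒ d ≤ 2.
Solve for f: f(k) = k*(5*k + 13)/12 (degree 2 ≤ 2).
So s_k = (B(k−1)f/C)·t_k = (k*(k + 4)*(5*k + 13)/(12*(k + 3)))·t_k = k*(5*k + 13)/(6*(k + 2)*(k + 3)).
Verify: 2/(k**2 + 6*k + 8) matches t_k.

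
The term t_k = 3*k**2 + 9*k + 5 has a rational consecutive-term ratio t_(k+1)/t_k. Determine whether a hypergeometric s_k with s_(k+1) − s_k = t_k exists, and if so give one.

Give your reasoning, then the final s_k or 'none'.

The ratio is (3*k**2 + 15*k + 17)/(3*k**2 + 9*k + 5).
Gosper form: A/B · C(k+1)/C(k) with A=1, B=1, C=k**2 + 3*k + 5/3.
f must satisfy (1)·f(k+1) − (1)·f(k) = k**2 + 3*k + 5/3.
Bound: deg f ≤ 3.
A polynomial solution: f(k) = k*(k**2 + 3*k + 1)/3.
R(k) = B(k−1)·f(k)/C(k) = k*(k**2 + 3*k + 1)/(3*k**2 + 9*k + 5); s_k = R·t_k = k*(k**2 + 3*k + 1).
Δs = 3*k**2 + 9*k + 5, as required.

s_k = k*(k**2 + 3*k + 1)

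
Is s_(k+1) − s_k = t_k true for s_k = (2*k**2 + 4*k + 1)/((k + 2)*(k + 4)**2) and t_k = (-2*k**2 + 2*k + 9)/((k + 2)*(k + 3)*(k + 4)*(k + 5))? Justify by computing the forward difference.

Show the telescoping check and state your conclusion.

Invalid: residual (4*k**3 + 20*k**2 + 4*k - 31)/(k**6 + 23*k**5 + 217*k**4 + 1073*k**3 + 2926*k**2 + 4160*k + 2400) ≠ 0.

s_(k+1) = (4*k + 2*(k + 1)**2 + 5)/((k + 3)*(k + 5)**2)
s_(k+1) − s_k = (-2*k**4 - 12*k**3 + 7*k**2 + 125*k + 149)/(k**6 + 23*k**5 + 217*k**4 + 1073*k**3 + 2926*k**2 + 4160*k + 2400)
(s_(k+1) − s_k) − t_k = (4*k**3 + 20*k**2 + 4*k - 31)/(k**6 + 23*k**5 + 217*k**4 + 1073*k**3 + 2926*k**2 + 4160*k + 2400)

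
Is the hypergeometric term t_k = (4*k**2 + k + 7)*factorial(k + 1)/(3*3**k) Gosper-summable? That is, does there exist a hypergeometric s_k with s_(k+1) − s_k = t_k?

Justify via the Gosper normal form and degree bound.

r(k) = (k + 2)*(k + 4*(k + 1)**2 + 8)/(3*(4*k**2 + k + 7)) after simplifying.
Normal form (A,B,C) = (k/3 + 2/3, 1, k**2 + k/4 + 7/4).
Need (k/3 + 2/3)·f(k+1) − (1)·f(k) = k**2 + k/4 + 7/4.
Degrees (1,0,2) ⇒ d ≤ 1.
Coefficient equations give f(k) = 3*(4*k + 1)/4.
Certificate R = B(k−1)f/C = 3*(4*k + 1)/(4*k**2 + k + 7) gives s_k = (4*k + 1)*factorial(k + 1)/3**k.
Δs = (4*k**2 + k + 7)*factorial(k + 1)/(3*3**k), as required.

Yes. s_k = (4*k + 1)*factorial(k + 1)/3**k.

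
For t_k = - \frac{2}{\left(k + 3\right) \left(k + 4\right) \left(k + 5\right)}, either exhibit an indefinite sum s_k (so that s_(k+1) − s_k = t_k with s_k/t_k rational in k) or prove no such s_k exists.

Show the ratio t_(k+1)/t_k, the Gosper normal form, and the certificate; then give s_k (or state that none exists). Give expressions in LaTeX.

Ratio r(k) = (k + 3)/(k + 6).
Factor: A=k + 3; B=k + 6; C=1.
Need (k + 3)·f(k+1) − (k + 5)·f(k) = 1.
d = 2 from the (1,1,0) case.
Solving with deg f ≤ 2: f(k) = k*(k + 7)/24.
Then R = B(k−1)f/C = k*(k + 5)*(k + 7)/24, so s_k = R(k)·t_k = k*(-k - 7)/(12*(k + 3)*(k + 4)).
Verify: -2/(k**3 + 12*k**2 + 47*k + 60) matches t_k.

s_k = \frac{k \left(- k - 7\right)}{12 \left(k + 3\right) \left(k + 4\right)}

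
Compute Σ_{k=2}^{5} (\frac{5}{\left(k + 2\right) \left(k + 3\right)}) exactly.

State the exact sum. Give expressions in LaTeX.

Σ = 5/8

Compute t_(k+1)/t_k: get (k + 2)/(k + 4).
So A=k + 2 and B=k + 4, with C=1.
Key eq: (k + 2)·f(k+1) = (k + 3)·f(k) + (1).
Degrees (1,1,0) ⇒ d ≤ 1.
Solving with deg f ≤ 1: f(k) = k/2.
Then R = B(k−1)f/C = k*(k + 3)/2, so s_k = R(k)·t_k = 5*k/(2*(k + 2)).
Check: Δs_k = 5/(k**2 + 5*k + 6). ✓
Σ_(k=2)^(5) t_k = s_(6) − s_(2) = 15/8 − (5/4) = 5/8.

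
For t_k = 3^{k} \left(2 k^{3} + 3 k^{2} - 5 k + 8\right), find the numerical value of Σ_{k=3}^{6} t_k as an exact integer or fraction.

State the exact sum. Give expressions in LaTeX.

Σ = 467748

Ratio r(k) = 3*(2*k**3 + 9*k**2 + 7*k + 8)/(2*k**3 + 3*k**2 - 5*k + 8).
A = 3, B = 1, C = k**3 + 3*k**2/2 - 5*k/2 + 4.
Solve (3)·f(k+1) − (1)·f(k) = k**3 + 3*k**2/2 - 5*k/2 + 4.
d = 3 from the (0,0,3) case.
Solving with deg f ≤ 3: f(k) = (k**3 - 3*k**2 + 2*k + 4)/2.
Get s_k = R·t_k = 3**k*(k**3 - 3*k**2 + 2*k + 4) with R(k) = B(k−1)f(k)/C(k) = (k**3 - 3*k**2 + 2*k + 4)/(2*k**3 + 3*k**2 - 5*k + 8).
s_(k+1) − s_k = 3**k*(2*k**3 + 3*k**2 - 5*k + 8) = t_k.
Evaluate s at k=7 and k=3: 468018 and 270; difference 467748.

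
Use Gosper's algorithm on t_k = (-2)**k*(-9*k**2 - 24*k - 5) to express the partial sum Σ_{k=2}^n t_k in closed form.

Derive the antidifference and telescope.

S(n) = -6*(-2)**n*n**2 - 20*(-2)**n*n - 8*(-2)**n - 68

Ratio r(k) = 2*(-9*k**2 - 42*k - 38)/(9*k**2 + 24*k + 5).
Gosper form: A/B · C(k+1)/C(k) with A=-2, B=1, C=k**2 + 8*k/3 + 5/9.
f must satisfy (-2)·f(k+1) − (1)·f(k) = k**2 + 8*k/3 + 5/9.
d = 2 from the (0,0,2) case.
Solve for f: f(k) = -(3*k**2 + 4*k - 3)/9 (degree 2 ≤ 2).
Get s_k = R·t_k = (-2)**k*(3*k**2 + 4*k - 3) with R(k) = B(k−1)f(k)/C(k) = -(3*k**2 + 4*k - 3)/(9*k**2 + 24*k + 5).
Δs = (-2)**k*(-9*k**2 - 24*k - 5), as required.
Telescope: S(n) = s_(n+1) − s_(2) = (-2)**(n + 1)*(3*n**2 + 10*n + 4) − (68) = -6*(-2)**n*n**2 - 20*(-2)**n*n - 8*(-2)**n - 68.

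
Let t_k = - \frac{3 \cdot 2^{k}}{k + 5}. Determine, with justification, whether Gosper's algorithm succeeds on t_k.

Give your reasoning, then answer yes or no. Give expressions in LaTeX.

No — t_k has no hypergeometric antidifference.

Ratio r(k) = 2*(k + 5)/(k + 6).
A = 2*k + 10, B = k + 6, C = 1.
Set up (2*k + 10)·f(k+1) − (k + 5)·f(k) − (1) = 0.
From deg A=1, deg B=1, deg C=0: d=-1.
deg f ≤ -1 is impossible — no certificate.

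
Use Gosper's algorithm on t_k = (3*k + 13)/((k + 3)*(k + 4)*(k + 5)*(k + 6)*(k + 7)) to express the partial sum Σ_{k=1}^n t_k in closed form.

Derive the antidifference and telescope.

S(n) = n*(n**2 + 17*n + 94)/(168*(n**3 + 17*n**2 + 94*n + 168))

r(k) = (k + 3)*(3*k + 16)/((k + 8)*(3*k + 13)) after simplifying.
So A=k + 3 and B=k + 8, with C=k + 13/3.
Set up (k + 3)·f(k+1) − (k + 7)·f(k) − (k + 13/3) = 0.
Degrees (1,1,1) ⇒ d ≤ 4.
Coefficient equations give f(k) = k*(k + 4)*(k**2 + 14*k + 63)/270.
Get s_k = R·t_k = k*(k**2 + 14*k + 63)/(90*(k**3 + 14*k**2 + 63*k + 90)) with R(k) = B(k−1)f(k)/C(k) = k*(k + 4)*(k + 7)*(k**2 + 14*k + 63)/(90*(3*k + 13)).
s_(k+1) − s_k = (3*k + 13)/(k**5 + 25*k**4 + 245*k**3 + 1175*k**2 + 2754*k + 2520) = t_k.
Evaluate: s_(n+1) = (n**3 + 17*n**2 + 94*n + 78)/(90*(n**3 + 17*n**2 + 94*n + 168)); subtract s_(1) = 13/2520 ⇒ S(n) = n*(n**2 + 17*n + 94)/(168*(n**3 + 17*n**2 + 94*n + 168)).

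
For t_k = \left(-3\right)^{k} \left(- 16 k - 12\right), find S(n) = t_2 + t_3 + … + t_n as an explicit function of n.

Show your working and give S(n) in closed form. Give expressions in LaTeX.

t_(k+1)/t_k = 3*(-4*k - 7)/(4*k + 3).
A = -3, B = 1, C = k + 3/4.
Solve (-3)·f(k+1) − (1)·f(k) = k + 3/4.
From deg A=0, deg B=0, deg C=1: d=1.
Match coefficients ⇒ f(k) = -k/4.
R(k) = B(k−1)·f(k)/C(k) = -k/(4*k + 3); s_k = R·t_k = 4*(-3)**k*k.
s_(k+1) − s_k = (-3)**k*(-16*k - 12) = t_k.
s_(n+1) = (-3)**(n + 1)*(4*n + 4) and s_(2) = 72, so S(n) = -12*(-3)**n*n - 12*(-3)**n - 72.

S(n) = - 12 \left(-3\right)^{n} n - 12 \left(-3\right)^{n} - 72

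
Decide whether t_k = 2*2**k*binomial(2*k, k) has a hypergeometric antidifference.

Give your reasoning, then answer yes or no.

r(k) = 4*(2*k + 1)/(k + 1) after simplifying.
Factor: A=8*k + 4; B=k + 1; C=1.
Set up (8*k + 4)·f(k+1) − (k)·f(k) − (1) = 0.
deg f ≤ -1 (via 1,1,0).
deg f ≤ -1 is impossible — no certificate.

No — t_k has no hypergeometric antidifference.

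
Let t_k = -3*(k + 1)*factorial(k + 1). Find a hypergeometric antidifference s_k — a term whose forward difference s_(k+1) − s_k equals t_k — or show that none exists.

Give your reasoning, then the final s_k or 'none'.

Compute t_(k+1)/t_k: get (k + 2)**2/(k + 1).
Normal form (A,B,C) = (k + 2, 1, k + 1).
f must satisfy (k + 2)·f(k+1) − (1)·f(k) = k + 1.
Degrees (1,0,1) ⇒ d ≤ 0.
Solving with deg f ≤ 0: f(k) = 1.
R(k) = B(k−1)·f(k)/C(k) = 1/(k + 1); s_k = R·t_k = -3*factorial(k + 1).
Verify: -3*(k + 1)*factorial(k + 1) matches t_k.

s_k = -3*factorial(k + 1)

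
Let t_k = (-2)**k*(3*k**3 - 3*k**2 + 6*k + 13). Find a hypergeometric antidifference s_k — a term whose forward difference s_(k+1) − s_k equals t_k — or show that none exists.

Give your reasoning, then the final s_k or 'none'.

Compute t_(k+1)/t_k: get 2*(-3*k**3 - 6*k**2 - 9*k - 19)/(3*k**3 - 3*k**2 + 6*k + 13).
Gosper form: A/B · C(k+1)/C(k) with A=-2, B=1, C=k**3 - k**2 + 2*k + 13/3.
Key eq: (-2)·f(k+1) = (1)·f(k) + (k**3 - k**2 + 2*k + 13/3).
deg f ≤ 3 (via 0,0,3).
Coefficient equations give f(k) = -(k**3 - 3*k**2 + 4*k + 3)/3.
So s_k = (B(k−1)f/C)·t_k = (-(k**3 - 3*k**2 + 4*k + 3)/(3*k**3 - 3*k**2 + 6*k + 13))·t_k = (-2)**k*(-k**3 + 3*k**2 - 4*k - 3).
Check: Δs_k = (-2)**k*(3*k**3 - 3*k**2 + 6*k + 13). ✓

s_k = (-2)**k*(-k**3 + 3*k**2 - 4*k - 3)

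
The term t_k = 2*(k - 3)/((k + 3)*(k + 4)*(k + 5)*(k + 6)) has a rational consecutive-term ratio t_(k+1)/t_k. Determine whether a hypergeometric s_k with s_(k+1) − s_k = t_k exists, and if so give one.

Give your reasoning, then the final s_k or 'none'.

Ratio r(k) = (k - 2)*(k + 3)/((k - 3)*(k + 7)).
A = k + 3, B = k + 7, C = k - 3.
Need (k + 3)·f(k+1) − (k + 6)·f(k) = k - 3.
Bound: deg f ≤ 3.
Solve for f: f(k) = -k*(k**2 + 12*k + 107)/120 (degree 3 ≤ 3).
Then R = B(k−1)f/C = -k*(k + 6)*(k**2 + 12*k + 107)/(120*(k - 3)), so s_k = R(k)·t_k = k*(-k**2 - 12*k - 107)/(60*(k + 3)*(k + 4)*(k + 5)).
Verify: 2*(k - 3)/(k**4 + 18*k**3 + 119*k**2 + 342*k + 360) matches t_k.

s_k = k*(-k**2 - 12*k - 107)/(60*(k + 3)*(k + 4)*(k + 5))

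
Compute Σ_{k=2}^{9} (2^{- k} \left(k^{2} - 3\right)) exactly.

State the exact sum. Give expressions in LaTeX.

Step 1: r(k) = ((k + 1)**2 - 3)/(2*(k**2 - 3)).
Gosper form: A/B · C(k+1)/C(k) with A=1/2, B=1, C=k**2 - 3.
Key eq: (1/2)·f(k+1) = (1)·f(k) + (k**2 - 3).
deg f ≤ 2 (via 0,0,2).
A polynomial solution: f(k) = -2*k*(k + 2).
Certificate R = B(k−1)f/C = -2*k*(k + 2)/(k**2 - 3) gives s_k = 2**(1 - k)*k*(-k - 2).
Verify: (k**2 - 3)/2**k matches t_k.
Evaluate s at k=10 and k=2: -15/64 and -4; difference 241/64.

Σ = 241/64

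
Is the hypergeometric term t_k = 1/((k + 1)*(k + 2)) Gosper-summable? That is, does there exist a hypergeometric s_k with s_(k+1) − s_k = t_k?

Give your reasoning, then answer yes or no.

Yes. s_k = k/(k + 1).

r(k) = (k + 1)/(k + 3) after simplifying.
Factor: A=k + 1; B=k + 3; C=1.
Need (k + 1)·f(k+1) − (k + 2)·f(k) = 1.
Bound: deg f ≤ 1.
A polynomial solution: f(k) = k.
Certificate R = B(k−1)f/C = k*(k + 2) gives s_k = k/(k + 1).
s_(k+1) − s_k = 1/(k**2 + 3*k + 2) = t_k.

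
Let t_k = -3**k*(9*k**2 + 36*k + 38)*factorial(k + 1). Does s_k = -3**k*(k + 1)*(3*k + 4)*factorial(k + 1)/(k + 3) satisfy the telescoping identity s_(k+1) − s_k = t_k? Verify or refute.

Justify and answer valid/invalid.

s_(k+1) = -3**(k + 1)*(k + 2)*(3*k + 7)*factorial(k + 2)/(k + 4)
s_(k+1) − s_k = -3**k*(9*k**4 + 81*k**3 + 272*k**2 + 412*k + 236)*factorial(k + 1)/((k + 3)*(k + 4))
(s_(k+1) − s_k) − t_k = 2*3**k*(3*k + 10)*(3*k**2 + 11*k + 11)*factorial(k + 1)/((k + 3)*(k + 4))

Invalid: residual 2*3**k*(3*k + 10)*(3*k**2 + 11*k + 11)*factorial(k + 1)/((k + 3)*(k + 4)) ≠ 0.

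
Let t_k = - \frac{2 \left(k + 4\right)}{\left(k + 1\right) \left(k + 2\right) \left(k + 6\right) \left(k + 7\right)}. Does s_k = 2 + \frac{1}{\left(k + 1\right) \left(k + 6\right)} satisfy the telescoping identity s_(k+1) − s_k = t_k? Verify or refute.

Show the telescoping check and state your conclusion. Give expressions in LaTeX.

valid (s_(k+1) − s_k reduces to t_k)

s_(k+1) = 2 + 1/((k + 2)*(k + 7))
s_(k+1) − s_k = 2*(-k - 4)/(k**4 + 16*k**3 + 83*k**2 + 152*k + 84)
(s_(k+1) − s_k) − t_k = 0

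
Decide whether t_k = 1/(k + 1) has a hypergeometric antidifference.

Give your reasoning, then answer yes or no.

No. Not Gosper-summable.

Compute t_(k+1)/t_k: get (k + 1)/(k + 2).
Factor: A=k + 1; B=k + 2; C=1.
Solve (k + 1)·f(k+1) − (k + 1)·f(k) = 1.
d = 0 from the (1,1,0) case.
f = c0 ⇒ A·f(k+1) − B(k−1)·f(k) − C = -1. The system {-1 = 0} is inconsistent; no antidifference.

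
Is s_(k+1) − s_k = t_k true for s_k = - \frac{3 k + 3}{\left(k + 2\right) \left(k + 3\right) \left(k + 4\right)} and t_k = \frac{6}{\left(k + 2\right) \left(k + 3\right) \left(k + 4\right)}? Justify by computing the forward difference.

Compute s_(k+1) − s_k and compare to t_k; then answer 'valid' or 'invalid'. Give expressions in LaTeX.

s_(k+1) = 3*(-k - 2)/((k + 3)*(k + 4)*(k + 5))
s_(k+1) − s_k = 3*(2*k + 1)/(k**4 + 14*k**3 + 71*k**2 + 154*k + 120)
(s_(k+1) − s_k) − t_k = -27/(k**4 + 14*k**3 + 71*k**2 + 154*k + 120)

Invalid: residual - \frac{27}{k^{4} + 14 k^{3} + 71 k^{2} + 154 k + 120} ≠ 0.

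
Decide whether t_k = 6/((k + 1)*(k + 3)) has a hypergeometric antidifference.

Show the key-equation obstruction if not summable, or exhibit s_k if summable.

Yes. s_k = 3*k*(3*k + 5)/(2*(k + 1)*(k + 2)).

Ratio r(k) = (k + 1)*(k + 3)/((k + 2)*(k + 4)).
Gosper form: A/B · C(k+1)/C(k) with A=k + 1, B=k + 4, C=k + 2.
f must satisfy (k + 1)·f(k+1) − (k + 3)·f(k) = k + 2.
Degrees (1,1,1) ⇒ d ≤ 2.
A polynomial solution: f(k) = k*(3*k + 5)/4.
Get s_k = R·t_k = 3*k*(3*k + 5)/(2*(k + 1)*(k + 2)) with R(k) = B(k−1)f(k)/C(k) = k*(k + 3)*(3*k + 5)/(4*(k + 2)).
Δs = 6/(k**2 + 4*k + 3), as required.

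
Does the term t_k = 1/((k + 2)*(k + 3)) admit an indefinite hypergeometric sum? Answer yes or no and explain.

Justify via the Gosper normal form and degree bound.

Ratio r(k) = (k + 2)/(k + 4).
Take A(k)=k + 2, B(k)=k + 4, C(k)=1.
f must satisfy (k + 2)·f(k+1) − (k + 3)·f(k) = 1.
Bound: deg f ≤ 1.
Coefficient equations give f(k) = k/2.
R(k) = B(k−1)·f(k)/C(k) = k*(k + 3)/2; s_k = R·t_k = k/(2*(k + 2)).
Check: Δs_k = 1/(k**2 + 5*k + 6). ✓

Yes. s_k = k/(2*(k + 2)).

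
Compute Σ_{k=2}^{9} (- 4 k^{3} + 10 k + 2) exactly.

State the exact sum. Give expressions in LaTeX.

Σ = -7640

Compute t_(k+1)/t_k: get (5*k - 2*(k + 1)**3 + 6)/(-2*k**3 + 5*k + 1).
Normal form (A,B,C) = (1, 1, k**3 - 5*k/2 - 1/2).
Key eq: (1)·f(k+1) = (1)·f(k) + (k**3 - 5*k/2 - 1/2).
From deg A=0, deg B=0, deg C=3: d=4.
Solve for f: f(k) = k*(k - 3)*(k**2 + k - 1)/4 (degree 4 ≤ 4).
So s_k = (B(k−1)f/C)·t_k = (k*(k - 3)*(k**2 + k - 1)/(2*(2*k**3 - 5*k - 1)))·t_k = k*(-k**3 + 2*k**2 + 4*k - 3).
s_(k+1) − s_k = -4*k**3 + 10*k + 2 = t_k.
Telescoping: Σ = s_(10) − s_(2) = -7630 − (10) = -7640.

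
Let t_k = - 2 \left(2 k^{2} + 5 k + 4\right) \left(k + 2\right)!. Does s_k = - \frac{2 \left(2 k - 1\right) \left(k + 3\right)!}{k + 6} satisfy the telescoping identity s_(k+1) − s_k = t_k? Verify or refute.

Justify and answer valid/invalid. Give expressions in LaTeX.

s_(k+1) = -2*(2*k + 1)*factorial(k + 4)/(k + 7)
s_(k+1) − s_k = -2*(2*k**3 + 19*k**2 + 45*k + 31)*factorial(k + 3)/((k + 6)*(k + 7))
(s_(k+1) − s_k) − t_k = 6*(2*k**3 + 17*k**2 + 32*k + 25)*factorial(k + 2)/((k + 6)*(k + 7))

Invalid: residual \frac{6 \left(2 k^{3} + 17 k^{2} + 32 k + 25\right) \left(k + 2\right)!}{\left(k + 6\right) \left(k + 7\right)} ≠ 0.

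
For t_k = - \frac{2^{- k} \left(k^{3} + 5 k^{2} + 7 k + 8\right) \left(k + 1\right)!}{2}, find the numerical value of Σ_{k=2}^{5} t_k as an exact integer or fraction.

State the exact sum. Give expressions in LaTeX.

Σ = -16641/4

Step 1: r(k) = (k**4 + 10*k**3 + 36*k**2 + 61*k + 42)/(2*(k**3 + 5*k**2 + 7*k + 8)).
So A=k/2 + 1 and B=1, with C=k**3 + 5*k**2 + 7*k + 8.
f must satisfy (k/2 + 1)·f(k+1) − (1)·f(k) = k**3 + 5*k**2 + 7*k + 8.
d = 2 from the (1,0,3) case.
A polynomial solution: f(k) = 2*(k**2 + 3*k - 1).
Then R = B(k−1)f/C = 2*(k**2 + 3*k - 1)/(k**3 + 5*k**2 + 7*k + 8), so s_k = R(k)·t_k = -(k**2 + 3*k - 1)*factorial(k + 1)/2**k.
Δs = -(k**3 + 5*k**2 + 7*k + 8)*factorial(k + 1)/(2*2**k), as required.
Evaluate s at k=6 and k=2: -16695/4 and -27/2; difference -16641/4.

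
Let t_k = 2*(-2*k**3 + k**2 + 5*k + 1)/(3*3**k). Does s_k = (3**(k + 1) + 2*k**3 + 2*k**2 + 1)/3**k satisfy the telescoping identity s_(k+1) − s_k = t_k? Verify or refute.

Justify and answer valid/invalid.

s_(k+1) = (9*3**k + 2*(k + 1)**3 + 2*(k + 1)**2 + 1)/(3*3**k)
s_(k+1) − s_k = 2*(-2*k**3 + k**2 + 5*k + 1)/(3*3**k)
(s_(k+1) − s_k) − t_k = 0

valid; difference matches t_k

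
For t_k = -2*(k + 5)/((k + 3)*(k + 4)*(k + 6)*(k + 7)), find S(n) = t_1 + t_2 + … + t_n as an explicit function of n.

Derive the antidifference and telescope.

S(n) = n*(-n - 11)/(28*(n**2 + 11*n + 28))

Ratio r(k) = (k + 3)*(k + 6)**2/((k + 5)**2*(k + 8)).
Normal form (A,B,C) = (k + 3, k + 8, k**2 + 10*k + 25).
Solve (k + 3)·f(k+1) − (k + 7)·f(k) = k**2 + 10*k + 25.
From deg A=1, deg B=1, deg C=2: d=4.
Solving with deg f ≤ 4: f(k) = k*(k + 4)*(k + 5)*(k + 9)/36.
Certificate R = B(k−1)f/C = k*(k + 4)*(k + 7)*(k + 9)/(36*(k + 5)) gives s_k = k*(-k - 9)/(18*(k**2 + 9*k + 18)).
Δs = 2*(-k - 5)/(k**4 + 20*k**3 + 145*k**2 + 450*k + 504), as required.
Telescope: S(n) = s_(n+1) − s_(1) = (-n**2 - 11*n - 10)/(18*(n**2 + 11*n + 28)) − (-5/252) = n*(-n - 11)/(28*(n**2 + 11*n + 28)).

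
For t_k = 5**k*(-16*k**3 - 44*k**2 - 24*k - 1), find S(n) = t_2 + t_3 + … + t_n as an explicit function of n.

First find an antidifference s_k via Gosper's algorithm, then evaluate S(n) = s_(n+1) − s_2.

S(n) = -20*5**n*n**3 - 40*5**n*n**2 - 25*5**n*n + 425

Step 1: r(k) = 5*(16*k**3 + 92*k**2 + 160*k + 85)/(16*k**3 + 44*k**2 + 24*k + 1).
Factor: A=5; B=1; C=k**3 + 11*k**2/4 + 3*k/2 + 1/16.
Key eq: (5)·f(k+1) = (1)·f(k) + (k**3 + 11*k**2/4 + 3*k/2 + 1/16).
From deg A=0, deg B=0, deg C=3: d=3.
Solving with deg f ≤ 3: f(k) = (k - 1)*(4*k**2 + 1)/16.
Certificate R = B(k−1)f/C = (k - 1)*(4*k**2 + 1)/(16*k**3 + 44*k**2 + 24*k + 1) gives s_k = 5**k*(-4*k**3 + 4*k**2 - k + 1).
Δs = 5**k*(-16*k**3 - 44*k**2 - 24*k - 1), as required.
Σ_(k=2)^n t_k = s_(n+1) − s_(2) = (5**(n + 1)*n*(-4*n**2 - 8*n - 5)) − (-425), i.e. -20*5**n*n**3 - 40*5**n*n**2 - 25*5**n*n + 425.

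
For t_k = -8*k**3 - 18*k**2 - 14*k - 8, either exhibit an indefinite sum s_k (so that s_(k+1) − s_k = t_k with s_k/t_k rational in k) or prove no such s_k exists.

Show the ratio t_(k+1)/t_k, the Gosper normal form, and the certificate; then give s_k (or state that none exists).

s_k = 2*k*(-k**3 - k**2 - 2)

Compute t_(k+1)/t_k: get (4*k**3 + 21*k**2 + 37*k + 24)/(4*k**3 + 9*k**2 + 7*k + 4).
Gosper form: A/B · C(k+1)/C(k) with A=1, B=1, C=k**3 + 9*k**2/4 + 7*k/4 + 1.
Need (1)·f(k+1) − (1)·f(k) = k**3 + 9*k**2/4 + 7*k/4 + 1.
Bound: deg f ≤ 4.
A polynomial solution: f(k) = k*(k**3 + k**2 + 2)/4.
Then R = B(k−1)f/C = k*(k**3 + k**2 + 2)/(4*k**3 + 9*k**2 + 7*k + 4), so s_k = R(k)·t_k = 2*k*(-k**3 - k**2 - 2).
Δs = -8*k**3 - 18*k**2 - 14*k - 8, as required.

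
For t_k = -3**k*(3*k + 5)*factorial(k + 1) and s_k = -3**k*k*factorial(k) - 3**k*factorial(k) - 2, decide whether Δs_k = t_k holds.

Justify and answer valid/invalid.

Valid — Δs_k = t_k.

s_(k+1) = -3*3**k*k**2*factorial(k) - 9*3**k*k*factorial(k) - 6*3**k*factorial(k) - 2
s_(k+1) − s_k = -3**k*(3*k + 5)*factorial(k + 1)
(s_(k+1) − s_k) − t_k = 0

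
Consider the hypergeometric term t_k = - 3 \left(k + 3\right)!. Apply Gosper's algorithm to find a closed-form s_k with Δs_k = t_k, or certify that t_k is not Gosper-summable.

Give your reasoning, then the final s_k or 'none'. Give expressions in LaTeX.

none — t_k is not Gosper-summable

t_(k+1)/t_k = k + 4.
So A=k + 4 and B=1, with C=1.
Need (k + 4)·f(k+1) − (1)·f(k) = 1.
d = -1 from the (1,0,0) case.
Negative degree bound (-1): no f exists, t_k not Gosper-summable.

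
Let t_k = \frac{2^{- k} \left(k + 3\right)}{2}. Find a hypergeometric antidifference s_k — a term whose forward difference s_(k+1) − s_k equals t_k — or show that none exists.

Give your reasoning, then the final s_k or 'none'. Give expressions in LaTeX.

s_k = 2^{- k} \left(- k - 4\right)

Ratio r(k) = (k + 4)/(2*(k + 3)).
A = 1/2, B = 1, C = k + 3.
Key eq: (1/2)·f(k+1) = (1)·f(k) + (k + 3).
From deg A=0, deg B=0, deg C=1: d=1.
Coefficient equations give f(k) = -2*(k + 4).
R(k) = B(k−1)·f(k)/C(k) = -2*(k + 4)/(k + 3); s_k = R·t_k = (-k - 4)/2**k.
s_(k+1) − s_k = (k + 3)/(2*2**k) = t_k.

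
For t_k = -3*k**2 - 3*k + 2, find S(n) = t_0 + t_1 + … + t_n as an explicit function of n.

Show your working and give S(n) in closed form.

S(n) = -n**3 - 3*n**2 + 2

Step 1: r(k) = (3*k**2 + 9*k + 4)/(3*k**2 + 3*k - 2).
A = 1, B = 1, C = k**2 + k - 2/3.
f must satisfy (1)·f(k+1) − (1)·f(k) = k**2 + k - 2/3.
From deg A=0, deg B=0, deg C=2: d=3.
Coefficient equations give f(k) = k*(k**2 - 3)/3.
R(k) = B(k−1)·f(k)/C(k) = k*(k**2 - 3)/(3*k**2 + 3*k - 2); s_k = R·t_k = k*(3 - k**2).
Δs = -3*k**2 - 3*k + 2, as required.
Evaluate: s_(n+1) = -n**3 - 3*n**2 + 2; subtract s_(0) = 0 ⇒ S(n) = -n**3 - 3*n**2 + 2.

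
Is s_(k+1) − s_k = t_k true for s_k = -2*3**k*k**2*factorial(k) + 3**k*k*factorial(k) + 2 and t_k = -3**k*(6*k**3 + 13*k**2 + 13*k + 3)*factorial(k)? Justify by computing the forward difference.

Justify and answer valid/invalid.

valid (s_(k+1) − s_k reduces to t_k)

s_(k+1) = -6*3**k*k**3*factorial(k) - 15*3**k*k**2*factorial(k) - 12*3**k*k*factorial(k) - 3*3**k*factorial(k) + 2
s_(k+1) − s_k = -3**k*(6*k**3 + 13*k**2 + 13*k + 3)*factorial(k)
(s_(k+1) − s_k) − t_k = 0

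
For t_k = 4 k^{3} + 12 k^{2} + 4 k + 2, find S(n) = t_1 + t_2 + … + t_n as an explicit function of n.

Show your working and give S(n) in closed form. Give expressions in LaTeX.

Ratio r(k) = (2*k**3 + 12*k**2 + 20*k + 11)/(2*k**3 + 6*k**2 + 2*k + 1).
Normal form (A,B,C) = (1, 1, k**3 + 3*k**2 + k + 1/2).
Key eq: (1)·f(k+1) = (1)·f(k) + (k**3 + 3*k**2 + k + 1/2).
Bound: deg f ≤ 4.
Coefficient equations give f(k) = k*(k**3 + 2*k**2 - 3*k + 2)/4.
Then R = B(k−1)f/C = k*(k**3 + 2*k**2 - 3*k + 2)/(2*(2*k**3 + 6*k**2 + 2*k + 1)), so s_k = R(k)·t_k = k*(k**3 + 2*k**2 - 3*k + 2).
Verify: 4*k**3 + 12*k**2 + 4*k + 2 matches t_k.
Telescope: S(n) = s_(n+1) − s_(1) = n**4 + 6*n**3 + 9*n**2 + 6*n + 2 − (2) = n*(n**3 + 6*n**2 + 9*n + 6).

S(n) = n \left(n^{3} + 6 n^{2} + 9 n + 6\right)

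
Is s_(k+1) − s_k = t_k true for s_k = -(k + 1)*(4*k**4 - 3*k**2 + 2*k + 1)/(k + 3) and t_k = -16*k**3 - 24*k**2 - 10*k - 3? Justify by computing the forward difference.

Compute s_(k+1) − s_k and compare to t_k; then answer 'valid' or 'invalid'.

Invalid: residual 2*(12*k**4 + 72*k**3 + 85*k**2 + 31*k + 8)/(k**2 + 7*k + 12) ≠ 0.

s_(k+1) = -(k + 2)*(2*k + 4*(k + 1)**4 - 3*(k + 1)**2 + 3)/(k + 4)
s_(k+1) − s_k = (-16*k**5 - 112*k**4 - 226*k**3 - 191*k**2 - 79*k - 20)/(k**2 + 7*k + 12)
(s_(k+1) − s_k) − t_k = 2*(12*k**4 + 72*k**3 + 85*k**2 + 31*k + 8)/(k**2 + 7*k + 12)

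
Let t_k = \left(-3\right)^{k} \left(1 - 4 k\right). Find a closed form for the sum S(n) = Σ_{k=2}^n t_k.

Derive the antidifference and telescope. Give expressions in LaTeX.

Compute t_(k+1)/t_k: get 3*(-4*k - 3)/(4*k - 1).
Gosper form: A/B · C(k+1)/C(k) with A=-3, B=1, C=k - 1/4.
Need (-3)·f(k+1) − (1)·f(k) = k - 1/4.
Degrees (0,0,1) ⇒ d ≤ 1.
Match coefficients ⇒ f(k) = -(k - 1)/4.
Then R = B(k−1)f/C = -(k - 1)/(4*k - 1), so s_k = R(k)·t_k = (-3)**k*(k - 1).
Check: Δs_k = (-3)**k*(1 - 4*k). ✓
Evaluate: s_(n+1) = (-3)**(n + 1)*n; subtract s_(2) = 9 ⇒ S(n) = -3*(-3)**n*n - 9.

S(n) = - 3 \left(-3\right)^{n} n - 9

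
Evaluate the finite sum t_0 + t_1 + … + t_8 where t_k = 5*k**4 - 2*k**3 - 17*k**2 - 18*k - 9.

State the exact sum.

Σ = 37071

Ratio r(k) = (5*k**4 + 18*k**3 + 7*k**2 - 38*k - 41)/(5*k**4 - 2*k**3 - 17*k**2 - 18*k - 9).
Take A(k)=1, B(k)=1, C(k)=k**4 - 2*k**3/5 - 17*k**2/5 - 18*k/5 - 9/5.
Need (1)·f(k+1) − (1)·f(k) = k**4 - 2*k**3/5 - 17*k**2/5 - 18*k/5 - 9/5.
From deg A=0, deg B=0, deg C=4: d=5.
Solving with deg f ≤ 5: f(k) = k*(k**4 - 3*k**3 - 3*k**2 - k - 3)/5.
So s_k = (B(k−1)f/C)·t_k = (k*(k**4 - 3*k**3 - 3*k**2 - k - 3)/(5*k**4 - 2*k**3 - 17*k**2 - 18*k - 9))·t_k = k*(k**4 - 3*k**3 - 3*k**2 - k - 3).
s_(k+1) − s_k = 5*k**4 - 2*k**3 - 17*k**2 - 18*k - 9 = t_k.
Evaluate s at k=9 and k=0: 37071 and 0; difference 37071.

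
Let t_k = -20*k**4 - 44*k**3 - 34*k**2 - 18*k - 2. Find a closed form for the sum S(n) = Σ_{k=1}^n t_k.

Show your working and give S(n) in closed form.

Step 1: r(k) = (10*k**4 + 62*k**3 + 143*k**2 + 149*k + 59)/(10*k**4 + 22*k**3 + 17*k**2 + 9*k + 1).
Gosper form: A/B · C(k+1)/C(k) with A=1, B=1, C=k**4 + 11*k**3/5 + 17*k**2/10 + 9*k/10 + 1/10.
Need (1)·f(k+1) − (1)·f(k) = k**4 + 11*k**3/5 + 17*k**2/10 + 9*k/10 + 1/10.
From deg A=0, deg B=0, deg C=4: d=5.
Match coefficients ⇒ f(k) = k*(4*k**4 + k**3 - 4*k**2 + 3*k - 2)/20.
R(k) = B(k−1)·f(k)/C(k) = k*(4*k**4 + k**3 - 4*k**2 + 3*k - 2)/(2*(10*k**4 + 22*k**3 + 17*k**2 + 9*k + 1)); s_k = R·t_k = k*(-4*k**4 - k**3 + 4*k**2 - 3*k + 2).
Δs = -20*k**4 - 44*k**3 - 34*k**2 - 18*k - 2, as required.
Telescope: S(n) = s_(n+1) − s_(1) = -4*n**5 - 21*n**4 - 40*n**3 - 37*n**2 - 16*n - 2 − (-2) = n*(-4*n**4 - 21*n**3 - 40*n**2 - 37*n - 16).

S(n) = n*(-4*n**4 - 21*n**3 - 40*n**2 - 37*n - 16)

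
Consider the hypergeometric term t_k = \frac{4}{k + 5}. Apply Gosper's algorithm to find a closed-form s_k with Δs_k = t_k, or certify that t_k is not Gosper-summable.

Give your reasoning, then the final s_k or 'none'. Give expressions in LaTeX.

not Gosper-summable; s_k does not exist

Ratio r(k) = (k + 5)/(k + 6).
So A=k + 5 and B=k + 6, with C=1.
f must satisfy (k + 5)·f(k+1) − (k + 5)·f(k) = 1.
deg f ≤ 0 (via 1,1,0).
Generic f = c0 gives residual -1; -1 = 0 cannot hold, so t_k is not Gosper-summable.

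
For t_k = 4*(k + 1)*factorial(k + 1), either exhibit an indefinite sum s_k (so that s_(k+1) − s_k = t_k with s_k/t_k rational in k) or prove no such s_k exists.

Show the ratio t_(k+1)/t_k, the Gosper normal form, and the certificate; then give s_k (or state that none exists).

Ratio r(k) = (k + 2)**2/(k + 1).
So A=k + 2 and B=1, with C=k + 1.
f must satisfy (k + 2)·f(k+1) − (1)·f(k) = k + 1.
From deg A=1, deg B=0, deg C=1: d=0.
A polynomial solution: f(k) = 1.
Get s_k = R·t_k = 4*factorial(k + 1) with R(k) = B(k−1)f(k)/C(k) = 1/(k + 1).
Δs = 4*(k + 1)*factorial(k + 1), as required.

s_k = 4*factorial(k + 1)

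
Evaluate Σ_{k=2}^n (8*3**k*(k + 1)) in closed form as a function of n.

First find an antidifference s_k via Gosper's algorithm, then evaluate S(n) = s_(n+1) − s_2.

Compute t_(k+1)/t_k: get 3*(k + 2)/(k + 1).
Factor: A=3; B=1; C=k + 1.
Set up (3)·f(k+1) − (1)·f(k) − (k + 1) = 0.
From deg A=0, deg B=0, deg C=1: d=1.
Solve for f: f(k) = (2*k - 1)/4 (degree 1 ≤ 1).
Then R = B(k−1)f/C = (2*k - 1)/(4*(k + 1)), so s_k = R(k)·t_k = 3**k*(4*k - 2).
Check: Δs_k = 8*3**k*(k + 1). ✓
Σ_(k=2)^n t_k = s_(n+1) − s_(2) = (3**(n + 1)*(4*n + 2)) − (54), i.e. 12*3**n*n + 6*3**n - 54.

S(n) = 12*3**n*n + 6*3**n - 54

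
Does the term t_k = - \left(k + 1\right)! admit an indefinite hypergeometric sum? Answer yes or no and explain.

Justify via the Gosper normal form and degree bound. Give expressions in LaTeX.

No. Not Gosper-summable.

r(k) = k + 2 after simplifying.
Factor: A=k + 2; B=1; C=1.
Need (k + 2)·f(k+1) − (1)·f(k) = 1.
From deg A=1, deg B=0, deg C=0: d=-1.
Bound -1 < 0, so the key equation has no polynomial solution.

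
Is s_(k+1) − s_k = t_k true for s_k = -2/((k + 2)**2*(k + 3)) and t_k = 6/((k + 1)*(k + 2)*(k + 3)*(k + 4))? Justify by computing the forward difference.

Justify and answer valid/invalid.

s_(k+1) = -2/((k + 3)**2*(k + 4))
s_(k+1) − s_k = 2*(3*k + 8)/(k**5 + 14*k**4 + 77*k**3 + 208*k**2 + 276*k + 144)
(s_(k+1) − s_k) − t_k = 4*(-2*k - 5)/(k**6 + 15*k**5 + 91*k**4 + 285*k**3 + 484*k**2 + 420*k + 144)

Invalid: residual 4*(-2*k - 5)/(k**6 + 15*k**5 + 91*k**4 + 285*k**3 + 484*k**2 + 420*k + 144) ≠ 0.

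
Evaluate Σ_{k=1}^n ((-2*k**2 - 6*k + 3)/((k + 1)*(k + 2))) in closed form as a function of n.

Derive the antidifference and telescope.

Ratio r(k) = (k + 1)*(6*k + 2*(k + 1)**2 + 3)/((k + 3)*(2*k**2 + 6*k - 3)).
Take A(k)=k + 1, B(k)=k + 3, C(k)=k**2 + 3*k - 3/2.
Solve (k + 1)·f(k+1) − (k + 2)·f(k) = k**2 + 3*k - 3/2.
deg f ≤ 2 (via 1,1,2).
Match coefficients ⇒ f(k) = k*(2*k - 5)/2.
So s_k = (B(k−1)f/C)·t_k = (k*(k + 2)*(2*k - 5)/(2*k**2 + 6*k - 3))·t_k = k*(5 - 2*k)/(k + 1).
s_(k+1) − s_k = (-2*k**2 - 6*k + 3)/(k**2 + 3*k + 2) = t_k.
Evaluate: s_(n+1) = (-2*n**2 + n + 3)/(n + 2); subtract s_(1) = 3/2 ⇒ S(n) = n*(-4*n - 1)/(2*(n + 2)).

S(n) = n*(-4*n - 1)/(2*(n + 2))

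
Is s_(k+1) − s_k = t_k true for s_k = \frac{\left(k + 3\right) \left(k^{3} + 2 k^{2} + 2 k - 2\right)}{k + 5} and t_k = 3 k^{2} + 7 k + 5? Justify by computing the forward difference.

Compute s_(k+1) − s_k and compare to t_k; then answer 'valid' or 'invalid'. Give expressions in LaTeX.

s_(k+1) = (k + 4)*(2*k + (k + 1)**3 + 2*(k + 1)**2)/(k + 6)
s_(k+1) − s_k = 3*(k**4 + 12*k**3 + 44*k**2 + 63*k + 32)/(k**2 + 11*k + 30)
(s_(k+1) − s_k) − t_k = 2*(-2*k**3 - 20*k**2 - 38*k - 27)/(k**2 + 11*k + 30)

Invalid: residual \frac{2 \left(- 2 k^{3} - 20 k^{2} - 38 k - 27\right)}{k^{2} + 11 k + 30} ≠ 0.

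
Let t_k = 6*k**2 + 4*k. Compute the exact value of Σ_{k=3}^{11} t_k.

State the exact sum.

Σ = 3258

Compute t_(k+1)/t_k: get (3*k**2 + 8*k + 5)/(k*(3*k + 2)).
Factor: A=1; B=1; C=k**2 + 2*k/3.
f must satisfy (1)·f(k+1) − (1)·f(k) = k**2 + 2*k/3.
Bound: deg f ≤ 3.
Coefficient equations give f(k) = k*(k - 1)*(2*k + 1)/6.
Then R = B(k−1)f/C = (k - 1)*(2*k + 1)/(2*(3*k + 2)), so s_k = R(k)·t_k = k*(2*k**2 - k - 1).
Δs = 2*k*(3*k + 2), as required.
Telescoping: Σ = s_(12) − s_(3) = 3300 − (42) = 3258.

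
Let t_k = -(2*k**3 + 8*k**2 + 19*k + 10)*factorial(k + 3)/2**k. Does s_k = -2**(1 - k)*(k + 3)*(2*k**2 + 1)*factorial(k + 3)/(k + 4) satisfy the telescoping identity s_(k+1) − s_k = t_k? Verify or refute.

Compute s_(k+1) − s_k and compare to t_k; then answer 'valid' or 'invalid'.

Invalid: residual (2*k**4 + 16*k**3 + 47*k**2 + 86*k + 38)*factorial(k + 3)/(2**k*(k + 4)*(k + 5)) ≠ 0.

s_(k+1) = -(k + 4)*(2*k**2 + 4*k + 3)*factorial(k + 4)/(2**k*(k + 5))
s_(k+1) − s_k = -(2*k**5 + 24*k**4 + 115*k**3 + 294*k**2 + 384*k + 162)*factorial(k + 3)/(2**k*(k + 4)*(k + 5))
(s_(k+1) − s_k) − t_k = (2*k**4 + 16*k**3 + 47*k**2 + 86*k + 38)*factorial(k + 3)/(2**k*(k + 4)*(k + 5))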